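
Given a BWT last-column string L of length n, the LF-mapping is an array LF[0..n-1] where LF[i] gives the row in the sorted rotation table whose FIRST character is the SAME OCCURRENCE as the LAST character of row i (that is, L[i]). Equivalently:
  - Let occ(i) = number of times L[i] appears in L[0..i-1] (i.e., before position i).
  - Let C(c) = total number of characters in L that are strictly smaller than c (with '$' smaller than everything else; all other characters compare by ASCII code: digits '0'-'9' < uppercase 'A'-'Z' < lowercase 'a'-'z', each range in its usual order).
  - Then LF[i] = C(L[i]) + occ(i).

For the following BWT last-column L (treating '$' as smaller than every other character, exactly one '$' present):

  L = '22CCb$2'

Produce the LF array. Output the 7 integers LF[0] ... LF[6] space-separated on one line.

Answer: 1 2 4 5 6 0 3

Derivation:
Char counts: '$':1, '2':3, 'C':2, 'b':1
C (first-col start): C('$')=0, C('2')=1, C('C')=4, C('b')=6
L[0]='2': occ=0, LF[0]=C('2')+0=1+0=1
L[1]='2': occ=1, LF[1]=C('2')+1=1+1=2
L[2]='C': occ=0, LF[2]=C('C')+0=4+0=4
L[3]='C': occ=1, LF[3]=C('C')+1=4+1=5
L[4]='b': occ=0, LF[4]=C('b')+0=6+0=6
L[5]='$': occ=0, LF[5]=C('$')+0=0+0=0
L[6]='2': occ=2, LF[6]=C('2')+2=1+2=3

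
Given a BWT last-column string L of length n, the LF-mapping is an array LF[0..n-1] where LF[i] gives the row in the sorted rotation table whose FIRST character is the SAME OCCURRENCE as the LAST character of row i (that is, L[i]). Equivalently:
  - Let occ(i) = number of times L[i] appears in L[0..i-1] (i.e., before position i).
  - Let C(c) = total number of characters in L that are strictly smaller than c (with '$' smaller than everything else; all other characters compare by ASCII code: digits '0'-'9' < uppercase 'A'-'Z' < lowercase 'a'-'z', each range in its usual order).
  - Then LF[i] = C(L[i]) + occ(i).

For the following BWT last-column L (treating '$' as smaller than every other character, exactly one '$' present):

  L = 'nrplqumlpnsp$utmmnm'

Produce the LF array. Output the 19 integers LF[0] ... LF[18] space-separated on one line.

Char counts: '$':1, 'l':2, 'm':4, 'n':3, 'p':3, 'q':1, 'r':1, 's':1, 't':1, 'u':2
C (first-col start): C('$')=0, C('l')=1, C('m')=3, C('n')=7, C('p')=10, C('q')=13, C('r')=14, C('s')=15, C('t')=16, C('u')=17
L[0]='n': occ=0, LF[0]=C('n')+0=7+0=7
L[1]='r': occ=0, LF[1]=C('r')+0=14+0=14
L[2]='p': occ=0, LF[2]=C('p')+0=10+0=10
L[3]='l': occ=0, LF[3]=C('l')+0=1+0=1
L[4]='q': occ=0, LF[4]=C('q')+0=13+0=13
L[5]='u': occ=0, LF[5]=C('u')+0=17+0=17
L[6]='m': occ=0, LF[6]=C('m')+0=3+0=3
L[7]='l': occ=1, LF[7]=C('l')+1=1+1=2
L[8]='p': occ=1, LF[8]=C('p')+1=10+1=11
L[9]='n': occ=1, LF[9]=C('n')+1=7+1=8
L[10]='s': occ=0, LF[10]=C('s')+0=15+0=15
L[11]='p': occ=2, LF[11]=C('p')+2=10+2=12
L[12]='$': occ=0, LF[12]=C('$')+0=0+0=0
L[13]='u': occ=1, LF[13]=C('u')+1=17+1=18
L[14]='t': occ=0, LF[14]=C('t')+0=16+0=16
L[15]='m': occ=1, LF[15]=C('m')+1=3+1=4
L[16]='m': occ=2, LF[16]=C('m')+2=3+2=5
L[17]='n': occ=2, LF[17]=C('n')+2=7+2=9
L[18]='m': occ=3, LF[18]=C('m')+3=3+3=6

Answer: 7 14 10 1 13 17 3 2 11 8 15 12 0 18 16 4 5 9 6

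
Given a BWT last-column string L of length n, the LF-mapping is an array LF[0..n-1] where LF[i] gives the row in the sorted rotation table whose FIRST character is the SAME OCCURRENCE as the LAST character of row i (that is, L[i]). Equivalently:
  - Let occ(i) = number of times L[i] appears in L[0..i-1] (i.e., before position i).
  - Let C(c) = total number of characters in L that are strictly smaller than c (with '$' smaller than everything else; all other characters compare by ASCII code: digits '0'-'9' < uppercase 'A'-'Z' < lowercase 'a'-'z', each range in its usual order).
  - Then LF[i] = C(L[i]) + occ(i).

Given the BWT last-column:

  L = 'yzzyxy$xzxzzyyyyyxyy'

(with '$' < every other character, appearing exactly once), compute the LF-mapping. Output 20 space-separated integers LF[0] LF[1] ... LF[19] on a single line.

Answer: 5 15 16 6 1 7 0 2 17 3 18 19 8 9 10 11 12 4 13 14

Derivation:
Char counts: '$':1, 'x':4, 'y':10, 'z':5
C (first-col start): C('$')=0, C('x')=1, C('y')=5, C('z')=15
L[0]='y': occ=0, LF[0]=C('y')+0=5+0=5
L[1]='z': occ=0, LF[1]=C('z')+0=15+0=15
L[2]='z': occ=1, LF[2]=C('z')+1=15+1=16
L[3]='y': occ=1, LF[3]=C('y')+1=5+1=6
L[4]='x': occ=0, LF[4]=C('x')+0=1+0=1
L[5]='y': occ=2, LF[5]=C('y')+2=5+2=7
L[6]='$': occ=0, LF[6]=C('$')+0=0+0=0
L[7]='x': occ=1, LF[7]=C('x')+1=1+1=2
L[8]='z': occ=2, LF[8]=C('z')+2=15+2=17
L[9]='x': occ=2, LF[9]=C('x')+2=1+2=3
L[10]='z': occ=3, LF[10]=C('z')+3=15+3=18
L[11]='z': occ=4, LF[11]=C('z')+4=15+4=19
L[12]='y': occ=3, LF[12]=C('y')+3=5+3=8
L[13]='y': occ=4, LF[13]=C('y')+4=5+4=9
L[14]='y': occ=5, LF[14]=C('y')+5=5+5=10
L[15]='y': occ=6, LF[15]=C('y')+6=5+6=11
L[16]='y': occ=7, LF[16]=C('y')+7=5+7=12
L[17]='x': occ=3, LF[17]=C('x')+3=1+3=4
L[18]='y': occ=8, LF[18]=C('y')+8=5+8=13
L[19]='y': occ=9, LF[19]=C('y')+9=5+9=14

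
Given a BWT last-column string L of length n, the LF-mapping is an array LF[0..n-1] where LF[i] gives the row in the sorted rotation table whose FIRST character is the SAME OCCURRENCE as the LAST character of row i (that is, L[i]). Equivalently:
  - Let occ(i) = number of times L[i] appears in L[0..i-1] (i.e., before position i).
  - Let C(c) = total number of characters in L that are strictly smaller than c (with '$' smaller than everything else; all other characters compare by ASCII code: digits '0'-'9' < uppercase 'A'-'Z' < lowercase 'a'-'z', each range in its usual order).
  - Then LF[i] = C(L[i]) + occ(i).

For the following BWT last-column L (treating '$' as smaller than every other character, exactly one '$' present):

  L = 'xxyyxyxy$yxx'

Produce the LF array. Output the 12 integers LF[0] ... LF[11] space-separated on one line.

Char counts: '$':1, 'x':6, 'y':5
C (first-col start): C('$')=0, C('x')=1, C('y')=7
L[0]='x': occ=0, LF[0]=C('x')+0=1+0=1
L[1]='x': occ=1, LF[1]=C('x')+1=1+1=2
L[2]='y': occ=0, LF[2]=C('y')+0=7+0=7
L[3]='y': occ=1, LF[3]=C('y')+1=7+1=8
L[4]='x': occ=2, LF[4]=C('x')+2=1+2=3
L[5]='y': occ=2, LF[5]=C('y')+2=7+2=9
L[6]='x': occ=3, LF[6]=C('x')+3=1+3=4
L[7]='y': occ=3, LF[7]=C('y')+3=7+3=10
L[8]='$': occ=0, LF[8]=C('$')+0=0+0=0
L[9]='y': occ=4, LF[9]=C('y')+4=7+4=11
L[10]='x': occ=4, LF[10]=C('x')+4=1+4=5
L[11]='x': occ=5, LF[11]=C('x')+5=1+5=6

Answer: 1 2 7 8 3 9 4 10 0 11 5 6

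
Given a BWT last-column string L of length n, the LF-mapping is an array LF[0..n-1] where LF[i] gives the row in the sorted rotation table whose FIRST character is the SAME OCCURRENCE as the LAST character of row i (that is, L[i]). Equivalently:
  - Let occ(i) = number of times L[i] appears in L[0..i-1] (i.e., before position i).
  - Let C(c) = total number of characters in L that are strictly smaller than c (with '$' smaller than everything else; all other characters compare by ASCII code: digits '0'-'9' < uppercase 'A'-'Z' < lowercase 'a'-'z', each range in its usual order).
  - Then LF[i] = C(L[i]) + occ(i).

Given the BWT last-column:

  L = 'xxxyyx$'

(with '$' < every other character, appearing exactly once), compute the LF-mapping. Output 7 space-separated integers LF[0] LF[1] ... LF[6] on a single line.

Answer: 1 2 3 5 6 4 0

Derivation:
Char counts: '$':1, 'x':4, 'y':2
C (first-col start): C('$')=0, C('x')=1, C('y')=5
L[0]='x': occ=0, LF[0]=C('x')+0=1+0=1
L[1]='x': occ=1, LF[1]=C('x')+1=1+1=2
L[2]='x': occ=2, LF[2]=C('x')+2=1+2=3
L[3]='y': occ=0, LF[3]=C('y')+0=5+0=5
L[4]='y': occ=1, LF[4]=C('y')+1=5+1=6
L[5]='x': occ=3, LF[5]=C('x')+3=1+3=4
L[6]='$': occ=0, LF[6]=C('$')+0=0+0=0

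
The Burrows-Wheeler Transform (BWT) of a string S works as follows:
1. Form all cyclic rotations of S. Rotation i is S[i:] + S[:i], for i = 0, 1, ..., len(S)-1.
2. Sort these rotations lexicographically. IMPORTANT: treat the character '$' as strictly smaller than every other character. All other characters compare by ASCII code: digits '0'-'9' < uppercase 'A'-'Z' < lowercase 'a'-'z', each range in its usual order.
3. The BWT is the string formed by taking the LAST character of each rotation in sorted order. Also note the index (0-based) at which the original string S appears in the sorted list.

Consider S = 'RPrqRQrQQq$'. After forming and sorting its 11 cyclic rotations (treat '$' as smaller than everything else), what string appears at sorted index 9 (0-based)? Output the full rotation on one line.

Answer: rQQq$RPrqRQ

Derivation:
All 11 rotations (rotation i = S[i:]+S[:i]):
  rot[0] = RPrqRQrQQq$
  rot[1] = PrqRQrQQq$R
  rot[2] = rqRQrQQq$RP
  rot[3] = qRQrQQq$RPr
  rot[4] = RQrQQq$RPrq
  rot[5] = QrQQq$RPrqR
  rot[6] = rQQq$RPrqRQ
  rot[7] = QQq$RPrqRQr
  rot[8] = Qq$RPrqRQrQ
  rot[9] = q$RPrqRQrQQ
  rot[10] = $RPrqRQrQQq
Sorted (with $ < everything):
  sorted[0] = $RPrqRQrQQq
  sorted[1] = PrqRQrQQq$R
  sorted[2] = QQq$RPrqRQr
  sorted[3] = Qq$RPrqRQrQ
  sorted[4] = QrQQq$RPrqR
  sorted[5] = RPrqRQrQQq$
  sorted[6] = RQrQQq$RPrq
  sorted[7] = q$RPrqRQrQQ
  sorted[8] = qRQrQQq$RPr
  sorted[9] = rQQq$RPrqRQ
  sorted[10] = rqRQrQQq$RP
sorted[9] = rQQq$RPrqRQ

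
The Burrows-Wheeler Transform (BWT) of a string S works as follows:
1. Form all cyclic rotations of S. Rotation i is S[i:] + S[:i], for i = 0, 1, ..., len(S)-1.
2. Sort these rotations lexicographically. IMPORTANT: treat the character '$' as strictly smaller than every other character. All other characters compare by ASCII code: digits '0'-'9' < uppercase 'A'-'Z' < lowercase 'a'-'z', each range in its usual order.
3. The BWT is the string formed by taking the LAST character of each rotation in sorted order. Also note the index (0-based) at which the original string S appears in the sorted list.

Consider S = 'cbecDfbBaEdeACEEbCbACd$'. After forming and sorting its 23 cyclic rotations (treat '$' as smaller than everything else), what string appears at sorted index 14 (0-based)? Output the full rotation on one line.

Answer: bCbACd$cbecDfbBaEdeACEE

Derivation:
All 23 rotations (rotation i = S[i:]+S[:i]):
  rot[0] = cbecDfbBaEdeACEEbCbACd$
  rot[1] = becDfbBaEdeACEEbCbACd$c
  rot[2] = ecDfbBaEdeACEEbCbACd$cb
  rot[3] = cDfbBaEdeACEEbCbACd$cbe
  rot[4] = DfbBaEdeACEEbCbACd$cbec
  rot[5] = fbBaEdeACEEbCbACd$cbecD
  rot[6] = bBaEdeACEEbCbACd$cbecDf
  rot[7] = BaEdeACEEbCbACd$cbecDfb
  rot[8] = aEdeACEEbCbACd$cbecDfbB
  rot[9] = EdeACEEbCbACd$cbecDfbBa
  rot[10] = deACEEbCbACd$cbecDfbBaE
  rot[11] = eACEEbCbACd$cbecDfbBaEd
  rot[12] = ACEEbCbACd$cbecDfbBaEde
  rot[13] = CEEbCbACd$cbecDfbBaEdeA
  rot[14] = EEbCbACd$cbecDfbBaEdeAC
  rot[15] = EbCbACd$cbecDfbBaEdeACE
  rot[16] = bCbACd$cbecDfbBaEdeACEE
  rot[17] = CbACd$cbecDfbBaEdeACEEb
  rot[18] = bACd$cbecDfbBaEdeACEEbC
  rot[19] = ACd$cbecDfbBaEdeACEEbCb
  rot[20] = Cd$cbecDfbBaEdeACEEbCbA
  rot[21] = d$cbecDfbBaEdeACEEbCbAC
  rot[22] = $cbecDfbBaEdeACEEbCbACd
Sorted (with $ < everything):
  sorted[0] = $cbecDfbBaEdeACEEbCbACd
  sorted[1] = ACEEbCbACd$cbecDfbBaEde
  sorted[2] = ACd$cbecDfbBaEdeACEEbCb
  sorted[3] = BaEdeACEEbCbACd$cbecDfb
  sorted[4] = CEEbCbACd$cbecDfbBaEdeA
  sorted[5] = CbACd$cbecDfbBaEdeACEEb
  sorted[6] = Cd$cbecDfbBaEdeACEEbCbA
  sorted[7] = DfbBaEdeACEEbCbACd$cbec
  sorted[8] = EEbCbACd$cbecDfbBaEdeAC
  sorted[9] = EbCbACd$cbecDfbBaEdeACE
  sorted[10] = EdeACEEbCbACd$cbecDfbBa
  sorted[11] = aEdeACEEbCbACd$cbecDfbB
  sorted[12] = bACd$cbecDfbBaEdeACEEbC
  sorted[13] = bBaEdeACEEbCbACd$cbecDf
  sorted[14] = bCbACd$cbecDfbBaEdeACEE
  sorted[15] = becDfbBaEdeACEEbCbACd$c
  sorted[16] = cDfbBaEdeACEEbCbACd$cbe
  sorted[17] = cbecDfbBaEdeACEEbCbACd$
  sorted[18] = d$cbecDfbBaEdeACEEbCbAC
  sorted[19] = deACEEbCbACd$cbecDfbBaE
  sorted[20] = eACEEbCbACd$cbecDfbBaEd
  sorted[21] = ecDfbBaEdeACEEbCbACd$cb
  sorted[22] = fbBaEdeACEEbCbACd$cbecD
sorted[14] = bCbACd$cbecDfbBaEdeACEE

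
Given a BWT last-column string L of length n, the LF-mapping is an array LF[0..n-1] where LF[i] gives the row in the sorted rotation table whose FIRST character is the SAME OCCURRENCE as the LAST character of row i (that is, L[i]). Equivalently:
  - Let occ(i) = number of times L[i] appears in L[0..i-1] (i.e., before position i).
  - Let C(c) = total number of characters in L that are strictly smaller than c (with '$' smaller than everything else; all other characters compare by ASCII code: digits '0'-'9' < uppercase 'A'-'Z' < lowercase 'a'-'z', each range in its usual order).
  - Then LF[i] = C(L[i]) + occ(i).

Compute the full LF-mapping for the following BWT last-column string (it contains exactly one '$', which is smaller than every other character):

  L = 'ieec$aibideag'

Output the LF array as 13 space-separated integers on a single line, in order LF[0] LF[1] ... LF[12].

Char counts: '$':1, 'a':2, 'b':1, 'c':1, 'd':1, 'e':3, 'g':1, 'i':3
C (first-col start): C('$')=0, C('a')=1, C('b')=3, C('c')=4, C('d')=5, C('e')=6, C('g')=9, C('i')=10
L[0]='i': occ=0, LF[0]=C('i')+0=10+0=10
L[1]='e': occ=0, LF[1]=C('e')+0=6+0=6
L[2]='e': occ=1, LF[2]=C('e')+1=6+1=7
L[3]='c': occ=0, LF[3]=C('c')+0=4+0=4
L[4]='$': occ=0, LF[4]=C('$')+0=0+0=0
L[5]='a': occ=0, LF[5]=C('a')+0=1+0=1
L[6]='i': occ=1, LF[6]=C('i')+1=10+1=11
L[7]='b': occ=0, LF[7]=C('b')+0=3+0=3
L[8]='i': occ=2, LF[8]=C('i')+2=10+2=12
L[9]='d': occ=0, LF[9]=C('d')+0=5+0=5
L[10]='e': occ=2, LF[10]=C('e')+2=6+2=8
L[11]='a': occ=1, LF[11]=C('a')+1=1+1=2
L[12]='g': occ=0, LF[12]=C('g')+0=9+0=9

Answer: 10 6 7 4 0 1 11 3 12 5 8 2 9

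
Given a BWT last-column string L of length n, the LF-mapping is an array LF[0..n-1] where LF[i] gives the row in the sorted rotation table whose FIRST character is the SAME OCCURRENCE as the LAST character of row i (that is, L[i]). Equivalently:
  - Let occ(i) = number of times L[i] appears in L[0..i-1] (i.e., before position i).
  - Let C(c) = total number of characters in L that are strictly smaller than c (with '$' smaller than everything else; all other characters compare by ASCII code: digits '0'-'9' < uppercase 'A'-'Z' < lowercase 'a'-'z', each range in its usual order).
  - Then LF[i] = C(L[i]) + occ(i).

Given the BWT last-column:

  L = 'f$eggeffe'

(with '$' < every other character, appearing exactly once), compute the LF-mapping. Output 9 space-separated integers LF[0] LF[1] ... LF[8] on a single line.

Char counts: '$':1, 'e':3, 'f':3, 'g':2
C (first-col start): C('$')=0, C('e')=1, C('f')=4, C('g')=7
L[0]='f': occ=0, LF[0]=C('f')+0=4+0=4
L[1]='$': occ=0, LF[1]=C('$')+0=0+0=0
L[2]='e': occ=0, LF[2]=C('e')+0=1+0=1
L[3]='g': occ=0, LF[3]=C('g')+0=7+0=7
L[4]='g': occ=1, LF[4]=C('g')+1=7+1=8
L[5]='e': occ=1, LF[5]=C('e')+1=1+1=2
L[6]='f': occ=1, LF[6]=C('f')+1=4+1=5
L[7]='f': occ=2, LF[7]=C('f')+2=4+2=6
L[8]='e': occ=2, LF[8]=C('e')+2=1+2=3

Answer: 4 0 1 7 8 2 5 6 3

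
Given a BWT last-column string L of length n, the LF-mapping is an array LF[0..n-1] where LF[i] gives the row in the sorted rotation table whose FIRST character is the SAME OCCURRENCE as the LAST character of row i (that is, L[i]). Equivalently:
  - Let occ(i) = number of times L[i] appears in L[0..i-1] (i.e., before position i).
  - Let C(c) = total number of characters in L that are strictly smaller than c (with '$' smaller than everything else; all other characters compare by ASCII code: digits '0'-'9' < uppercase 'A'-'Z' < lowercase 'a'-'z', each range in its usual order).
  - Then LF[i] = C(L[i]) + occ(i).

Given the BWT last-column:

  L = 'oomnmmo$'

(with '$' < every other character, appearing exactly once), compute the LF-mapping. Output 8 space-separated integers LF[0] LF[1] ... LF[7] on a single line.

Char counts: '$':1, 'm':3, 'n':1, 'o':3
C (first-col start): C('$')=0, C('m')=1, C('n')=4, C('o')=5
L[0]='o': occ=0, LF[0]=C('o')+0=5+0=5
L[1]='o': occ=1, LF[1]=C('o')+1=5+1=6
L[2]='m': occ=0, LF[2]=C('m')+0=1+0=1
L[3]='n': occ=0, LF[3]=C('n')+0=4+0=4
L[4]='m': occ=1, LF[4]=C('m')+1=1+1=2
L[5]='m': occ=2, LF[5]=C('m')+2=1+2=3
L[6]='o': occ=2, LF[6]=C('o')+2=5+2=7
L[7]='$': occ=0, LF[7]=C('$')+0=0+0=0

Answer: 5 6 1 4 2 3 7 0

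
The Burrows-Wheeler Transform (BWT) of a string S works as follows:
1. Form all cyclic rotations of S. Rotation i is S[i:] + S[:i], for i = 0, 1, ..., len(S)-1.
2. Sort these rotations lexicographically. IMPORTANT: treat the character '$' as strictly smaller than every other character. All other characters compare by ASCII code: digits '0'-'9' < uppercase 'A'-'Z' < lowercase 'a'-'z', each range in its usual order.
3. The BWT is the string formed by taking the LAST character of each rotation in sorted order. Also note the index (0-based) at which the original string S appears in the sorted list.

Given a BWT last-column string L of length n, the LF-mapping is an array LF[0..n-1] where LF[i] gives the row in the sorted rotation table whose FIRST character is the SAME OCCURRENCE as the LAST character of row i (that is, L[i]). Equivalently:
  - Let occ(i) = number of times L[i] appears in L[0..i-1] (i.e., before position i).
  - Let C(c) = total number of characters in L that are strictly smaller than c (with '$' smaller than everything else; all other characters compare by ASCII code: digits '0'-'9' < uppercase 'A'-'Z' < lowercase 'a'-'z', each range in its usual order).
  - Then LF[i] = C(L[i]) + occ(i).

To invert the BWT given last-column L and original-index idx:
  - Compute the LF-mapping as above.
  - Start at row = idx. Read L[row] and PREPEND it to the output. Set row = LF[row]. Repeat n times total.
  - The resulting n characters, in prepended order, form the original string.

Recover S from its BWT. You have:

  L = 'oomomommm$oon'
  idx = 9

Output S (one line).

Answer: omnooomommmo$

Derivation:
LF mapping: 7 8 1 9 2 10 3 4 5 0 11 12 6
Walk LF starting at row 9, prepending L[row]:
  step 1: row=9, L[9]='$', prepend. Next row=LF[9]=0
  step 2: row=0, L[0]='o', prepend. Next row=LF[0]=7
  step 3: row=7, L[7]='m', prepend. Next row=LF[7]=4
  step 4: row=4, L[4]='m', prepend. Next row=LF[4]=2
  step 5: row=2, L[2]='m', prepend. Next row=LF[2]=1
  step 6: row=1, L[1]='o', prepend. Next row=LF[1]=8
  step 7: row=8, L[8]='m', prepend. Next row=LF[8]=5
  step 8: row=5, L[5]='o', prepend. Next row=LF[5]=10
  step 9: row=10, L[10]='o', prepend. Next row=LF[10]=11
  step 10: row=11, L[11]='o', prepend. Next row=LF[11]=12
  step 11: row=12, L[12]='n', prepend. Next row=LF[12]=6
  step 12: row=6, L[6]='m', prepend. Next row=LF[6]=3
  step 13: row=3, L[3]='o', prepend. Next row=LF[3]=9
Reversed output: omnooomommmo$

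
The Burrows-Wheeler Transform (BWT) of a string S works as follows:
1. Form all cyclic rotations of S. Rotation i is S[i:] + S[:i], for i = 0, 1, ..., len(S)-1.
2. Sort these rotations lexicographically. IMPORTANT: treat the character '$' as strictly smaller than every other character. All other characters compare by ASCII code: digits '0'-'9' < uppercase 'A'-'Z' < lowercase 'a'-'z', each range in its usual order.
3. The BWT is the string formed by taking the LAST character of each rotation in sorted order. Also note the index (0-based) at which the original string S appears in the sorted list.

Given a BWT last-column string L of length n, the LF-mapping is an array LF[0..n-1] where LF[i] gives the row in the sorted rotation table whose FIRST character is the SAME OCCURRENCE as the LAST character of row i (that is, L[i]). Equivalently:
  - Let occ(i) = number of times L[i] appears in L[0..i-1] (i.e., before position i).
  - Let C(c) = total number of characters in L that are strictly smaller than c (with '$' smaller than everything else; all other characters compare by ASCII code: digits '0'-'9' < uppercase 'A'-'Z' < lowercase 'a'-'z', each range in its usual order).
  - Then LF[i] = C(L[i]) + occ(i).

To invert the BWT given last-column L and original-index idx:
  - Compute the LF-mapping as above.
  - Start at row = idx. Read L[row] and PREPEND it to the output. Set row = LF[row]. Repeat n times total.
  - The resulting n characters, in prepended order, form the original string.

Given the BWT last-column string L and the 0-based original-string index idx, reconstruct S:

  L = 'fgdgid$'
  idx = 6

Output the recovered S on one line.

Answer: igddgf$

Derivation:
LF mapping: 3 4 1 5 6 2 0
Walk LF starting at row 6, prepending L[row]:
  step 1: row=6, L[6]='$', prepend. Next row=LF[6]=0
  step 2: row=0, L[0]='f', prepend. Next row=LF[0]=3
  step 3: row=3, L[3]='g', prepend. Next row=LF[3]=5
  step 4: row=5, L[5]='d', prepend. Next row=LF[5]=2
  step 5: row=2, L[2]='d', prepend. Next row=LF[2]=1
  step 6: row=1, L[1]='g', prepend. Next row=LF[1]=4
  step 7: row=4, L[4]='i', prepend. Next row=LF[4]=6
Reversed output: igddgf$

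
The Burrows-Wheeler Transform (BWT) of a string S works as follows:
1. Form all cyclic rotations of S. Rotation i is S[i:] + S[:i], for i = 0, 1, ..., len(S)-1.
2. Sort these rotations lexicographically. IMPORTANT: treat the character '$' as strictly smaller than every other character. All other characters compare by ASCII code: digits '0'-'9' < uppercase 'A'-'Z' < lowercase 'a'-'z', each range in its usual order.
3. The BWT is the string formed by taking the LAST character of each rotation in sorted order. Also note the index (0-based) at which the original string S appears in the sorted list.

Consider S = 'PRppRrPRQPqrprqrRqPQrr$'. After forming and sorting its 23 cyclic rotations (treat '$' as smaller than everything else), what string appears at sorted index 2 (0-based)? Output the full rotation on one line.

All 23 rotations (rotation i = S[i:]+S[:i]):
  rot[0] = PRppRrPRQPqrprqrRqPQrr$
  rot[1] = RppRrPRQPqrprqrRqPQrr$P
  rot[2] = ppRrPRQPqrprqrRqPQrr$PR
  rot[3] = pRrPRQPqrprqrRqPQrr$PRp
  rot[4] = RrPRQPqrprqrRqPQrr$PRpp
  rot[5] = rPRQPqrprqrRqPQrr$PRppR
  rot[6] = PRQPqrprqrRqPQrr$PRppRr
  rot[7] = RQPqrprqrRqPQrr$PRppRrP
  rot[8] = QPqrprqrRqPQrr$PRppRrPR
  rot[9] = PqrprqrRqPQrr$PRppRrPRQ
  rot[10] = qrprqrRqPQrr$PRppRrPRQP
  rot[11] = rprqrRqPQrr$PRppRrPRQPq
  rot[12] = prqrRqPQrr$PRppRrPRQPqr
  rot[13] = rqrRqPQrr$PRppRrPRQPqrp
  rot[14] = qrRqPQrr$PRppRrPRQPqrpr
  rot[15] = rRqPQrr$PRppRrPRQPqrprq
  rot[16] = RqPQrr$PRppRrPRQPqrprqr
  rot[17] = qPQrr$PRppRrPRQPqrprqrR
  rot[18] = PQrr$PRppRrPRQPqrprqrRq
  rot[19] = Qrr$PRppRrPRQPqrprqrRqP
  rot[20] = rr$PRppRrPRQPqrprqrRqPQ
  rot[21] = r$PRppRrPRQPqrprqrRqPQr
  rot[22] = $PRppRrPRQPqrprqrRqPQrr
Sorted (with $ < everything):
  sorted[0] = $PRppRrPRQPqrprqrRqPQrr
  sorted[1] = PQrr$PRppRrPRQPqrprqrRq
  sorted[2] = PRQPqrprqrRqPQrr$PRppRr
  sorted[3] = PRppRrPRQPqrprqrRqPQrr$
  sorted[4] = PqrprqrRqPQrr$PRppRrPRQ
  sorted[5] = QPqrprqrRqPQrr$PRppRrPR
  sorted[6] = Qrr$PRppRrPRQPqrprqrRqP
  sorted[7] = RQPqrprqrRqPQrr$PRppRrP
  sorted[8] = RppRrPRQPqrprqrRqPQrr$P
  sorted[9] = RqPQrr$PRppRrPRQPqrprqr
  sorted[10] = RrPRQPqrprqrRqPQrr$PRpp
  sorted[11] = pRrPRQPqrprqrRqPQrr$PRp
  sorted[12] = ppRrPRQPqrprqrRqPQrr$PR
  sorted[13] = prqrRqPQrr$PRppRrPRQPqr
  sorted[14] = qPQrr$PRppRrPRQPqrprqrR
  sorted[15] = qrRqPQrr$PRppRrPRQPqrpr
  sorted[16] = qrprqrRqPQrr$PRppRrPRQP
  sorted[17] = r$PRppRrPRQPqrprqrRqPQr
  sorted[18] = rPRQPqrprqrRqPQrr$PRppR
  sorted[19] = rRqPQrr$PRppRrPRQPqrprq
  sorted[20] = rprqrRqPQrr$PRppRrPRQPq
  sorted[21] = rqrRqPQrr$PRppRrPRQPqrp
  sorted[22] = rr$PRppRrPRQPqrprqrRqPQ
sorted[2] = PRQPqrprqrRqPQrr$PRppRr

Answer: PRQPqrprqrRqPQrr$PRppRr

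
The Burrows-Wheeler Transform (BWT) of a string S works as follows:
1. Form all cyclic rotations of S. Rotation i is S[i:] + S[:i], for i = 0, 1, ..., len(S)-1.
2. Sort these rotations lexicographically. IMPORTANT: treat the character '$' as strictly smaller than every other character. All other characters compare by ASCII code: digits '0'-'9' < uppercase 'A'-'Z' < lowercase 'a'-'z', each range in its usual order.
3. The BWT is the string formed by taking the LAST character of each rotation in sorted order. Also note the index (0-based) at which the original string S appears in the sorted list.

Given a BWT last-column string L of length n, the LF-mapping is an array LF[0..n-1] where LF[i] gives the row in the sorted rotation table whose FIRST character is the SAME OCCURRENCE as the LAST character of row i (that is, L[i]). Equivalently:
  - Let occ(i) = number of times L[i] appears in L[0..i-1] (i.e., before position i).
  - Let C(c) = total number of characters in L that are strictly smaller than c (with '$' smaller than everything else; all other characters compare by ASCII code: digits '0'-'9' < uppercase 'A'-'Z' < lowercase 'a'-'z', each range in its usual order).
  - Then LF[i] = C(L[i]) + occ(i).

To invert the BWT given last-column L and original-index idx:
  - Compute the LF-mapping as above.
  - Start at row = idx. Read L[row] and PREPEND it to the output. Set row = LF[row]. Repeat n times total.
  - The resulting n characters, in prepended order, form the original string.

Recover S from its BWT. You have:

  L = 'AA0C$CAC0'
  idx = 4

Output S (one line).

Answer: A00CCACA$

Derivation:
LF mapping: 3 4 1 6 0 7 5 8 2
Walk LF starting at row 4, prepending L[row]:
  step 1: row=4, L[4]='$', prepend. Next row=LF[4]=0
  step 2: row=0, L[0]='A', prepend. Next row=LF[0]=3
  step 3: row=3, L[3]='C', prepend. Next row=LF[3]=6
  step 4: row=6, L[6]='A', prepend. Next row=LF[6]=5
  step 5: row=5, L[5]='C', prepend. Next row=LF[5]=7
  step 6: row=7, L[7]='C', prepend. Next row=LF[7]=8
  step 7: row=8, L[8]='0', prepend. Next row=LF[8]=2
  step 8: row=2, L[2]='0', prepend. Next row=LF[2]=1
  step 9: row=1, L[1]='A', prepend. Next row=LF[1]=4
Reversed output: A00CCACA$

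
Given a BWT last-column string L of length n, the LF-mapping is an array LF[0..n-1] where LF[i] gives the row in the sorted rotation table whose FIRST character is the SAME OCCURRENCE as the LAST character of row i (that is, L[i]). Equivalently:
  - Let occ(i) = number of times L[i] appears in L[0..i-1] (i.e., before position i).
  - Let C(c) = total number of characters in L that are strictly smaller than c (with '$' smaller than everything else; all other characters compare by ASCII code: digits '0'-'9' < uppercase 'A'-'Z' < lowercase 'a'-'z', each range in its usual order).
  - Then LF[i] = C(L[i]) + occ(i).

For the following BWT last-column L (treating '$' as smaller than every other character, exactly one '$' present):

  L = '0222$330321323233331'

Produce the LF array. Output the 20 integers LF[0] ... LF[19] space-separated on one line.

Char counts: '$':1, '0':2, '1':2, '2':6, '3':9
C (first-col start): C('$')=0, C('0')=1, C('1')=3, C('2')=5, C('3')=11
L[0]='0': occ=0, LF[0]=C('0')+0=1+0=1
L[1]='2': occ=0, LF[1]=C('2')+0=5+0=5
L[2]='2': occ=1, LF[2]=C('2')+1=5+1=6
L[3]='2': occ=2, LF[3]=C('2')+2=5+2=7
L[4]='$': occ=0, LF[4]=C('$')+0=0+0=0
L[5]='3': occ=0, LF[5]=C('3')+0=11+0=11
L[6]='3': occ=1, LF[6]=C('3')+1=11+1=12
L[7]='0': occ=1, LF[7]=C('0')+1=1+1=2
L[8]='3': occ=2, LF[8]=C('3')+2=11+2=13
L[9]='2': occ=3, LF[9]=C('2')+3=5+3=8
L[10]='1': occ=0, LF[10]=C('1')+0=3+0=3
L[11]='3': occ=3, LF[11]=C('3')+3=11+3=14
L[12]='2': occ=4, LF[12]=C('2')+4=5+4=9
L[13]='3': occ=4, LF[13]=C('3')+4=11+4=15
L[14]='2': occ=5, LF[14]=C('2')+5=5+5=10
L[15]='3': occ=5, LF[15]=C('3')+5=11+5=16
L[16]='3': occ=6, LF[16]=C('3')+6=11+6=17
L[17]='3': occ=7, LF[17]=C('3')+7=11+7=18
L[18]='3': occ=8, LF[18]=C('3')+8=11+8=19
L[19]='1': occ=1, LF[19]=C('1')+1=3+1=4

Answer: 1 5 6 7 0 11 12 2 13 8 3 14 9 15 10 16 17 18 19 4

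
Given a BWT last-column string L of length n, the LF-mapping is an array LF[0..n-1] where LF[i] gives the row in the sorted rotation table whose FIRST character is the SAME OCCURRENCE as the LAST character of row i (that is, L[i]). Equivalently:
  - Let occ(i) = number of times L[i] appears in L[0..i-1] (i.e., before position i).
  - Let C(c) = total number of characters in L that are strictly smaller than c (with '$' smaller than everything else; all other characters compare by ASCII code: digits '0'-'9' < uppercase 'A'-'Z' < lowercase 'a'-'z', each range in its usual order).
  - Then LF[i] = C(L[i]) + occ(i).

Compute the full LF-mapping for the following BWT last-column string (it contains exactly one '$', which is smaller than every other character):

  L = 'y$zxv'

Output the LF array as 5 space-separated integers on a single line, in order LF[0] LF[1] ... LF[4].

Answer: 3 0 4 2 1

Derivation:
Char counts: '$':1, 'v':1, 'x':1, 'y':1, 'z':1
C (first-col start): C('$')=0, C('v')=1, C('x')=2, C('y')=3, C('z')=4
L[0]='y': occ=0, LF[0]=C('y')+0=3+0=3
L[1]='$': occ=0, LF[1]=C('$')+0=0+0=0
L[2]='z': occ=0, LF[2]=C('z')+0=4+0=4
L[3]='x': occ=0, LF[3]=C('x')+0=2+0=2
L[4]='v': occ=0, LF[4]=C('v')+0=1+0=1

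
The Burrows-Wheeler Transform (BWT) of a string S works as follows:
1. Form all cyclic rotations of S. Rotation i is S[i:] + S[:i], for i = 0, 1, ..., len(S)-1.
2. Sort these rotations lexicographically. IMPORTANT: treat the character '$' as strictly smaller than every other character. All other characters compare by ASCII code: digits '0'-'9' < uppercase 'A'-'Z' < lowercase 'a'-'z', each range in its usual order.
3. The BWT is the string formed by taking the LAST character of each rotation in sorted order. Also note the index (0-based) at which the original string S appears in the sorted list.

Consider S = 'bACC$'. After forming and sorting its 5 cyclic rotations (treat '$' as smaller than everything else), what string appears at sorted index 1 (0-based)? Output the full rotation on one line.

Answer: ACC$b

Derivation:
All 5 rotations (rotation i = S[i:]+S[:i]):
  rot[0] = bACC$
  rot[1] = ACC$b
  rot[2] = CC$bA
  rot[3] = C$bAC
  rot[4] = $bACC
Sorted (with $ < everything):
  sorted[0] = $bACC
  sorted[1] = ACC$b
  sorted[2] = C$bAC
  sorted[3] = CC$bA
  sorted[4] = bACC$
sorted[1] = ACC$b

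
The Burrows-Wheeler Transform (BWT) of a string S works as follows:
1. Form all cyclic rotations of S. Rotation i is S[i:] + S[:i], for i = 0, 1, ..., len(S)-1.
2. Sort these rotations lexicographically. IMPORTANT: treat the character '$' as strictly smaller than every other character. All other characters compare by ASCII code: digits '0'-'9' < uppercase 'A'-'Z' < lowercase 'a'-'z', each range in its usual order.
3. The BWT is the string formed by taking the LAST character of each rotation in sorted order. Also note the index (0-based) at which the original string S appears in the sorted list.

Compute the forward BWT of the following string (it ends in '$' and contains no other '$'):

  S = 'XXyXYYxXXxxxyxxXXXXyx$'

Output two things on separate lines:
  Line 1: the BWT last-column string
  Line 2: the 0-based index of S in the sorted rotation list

All 22 rotations (rotation i = S[i:]+S[:i]):
  rot[0] = XXyXYYxXXxxxyxxXXXXyx$
  rot[1] = XyXYYxXXxxxyxxXXXXyx$X
  rot[2] = yXYYxXXxxxyxxXXXXyx$XX
  rot[3] = XYYxXXxxxyxxXXXXyx$XXy
  rot[4] = YYxXXxxxyxxXXXXyx$XXyX
  rot[5] = YxXXxxxyxxXXXXyx$XXyXY
  rot[6] = xXXxxxyxxXXXXyx$XXyXYY
  rot[7] = XXxxxyxxXXXXyx$XXyXYYx
  rot[8] = XxxxyxxXXXXyx$XXyXYYxX
  rot[9] = xxxyxxXXXXyx$XXyXYYxXX
  rot[10] = xxyxxXXXXyx$XXyXYYxXXx
  rot[11] = xyxxXXXXyx$XXyXYYxXXxx
  rot[12] = yxxXXXXyx$XXyXYYxXXxxx
  rot[13] = xxXXXXyx$XXyXYYxXXxxxy
  rot[14] = xXXXXyx$XXyXYYxXXxxxyx
  rot[15] = XXXXyx$XXyXYYxXXxxxyxx
  rot[16] = XXXyx$XXyXYYxXXxxxyxxX
  rot[17] = XXyx$XXyXYYxXXxxxyxxXX
  rot[18] = Xyx$XXyXYYxXXxxxyxxXXX
  rot[19] = yx$XXyXYYxXXxxxyxxXXXX
  rot[20] = x$XXyXYYxXXxxxyxxXXXXy
  rot[21] = $XXyXYYxXXxxxyxxXXXXyx
Sorted (with $ < everything):
  sorted[0] = $XXyXYYxXXxxxyxxXXXXyx  (last char: 'x')
  sorted[1] = XXXXyx$XXyXYYxXXxxxyxx  (last char: 'x')
  sorted[2] = XXXyx$XXyXYYxXXxxxyxxX  (last char: 'X')
  sorted[3] = XXxxxyxxXXXXyx$XXyXYYx  (last char: 'x')
  sorted[4] = XXyXYYxXXxxxyxxXXXXyx$  (last char: '$')
  sorted[5] = XXyx$XXyXYYxXXxxxyxxXX  (last char: 'X')
  sorted[6] = XYYxXXxxxyxxXXXXyx$XXy  (last char: 'y')
  sorted[7] = XxxxyxxXXXXyx$XXyXYYxX  (last char: 'X')
  sorted[8] = XyXYYxXXxxxyxxXXXXyx$X  (last char: 'X')
  sorted[9] = Xyx$XXyXYYxXXxxxyxxXXX  (last char: 'X')
  sorted[10] = YYxXXxxxyxxXXXXyx$XXyX  (last char: 'X')
  sorted[11] = YxXXxxxyxxXXXXyx$XXyXY  (last char: 'Y')
  sorted[12] = x$XXyXYYxXXxxxyxxXXXXy  (last char: 'y')
  sorted[13] = xXXXXyx$XXyXYYxXXxxxyx  (last char: 'x')
  sorted[14] = xXXxxxyxxXXXXyx$XXyXYY  (last char: 'Y')
  sorted[15] = xxXXXXyx$XXyXYYxXXxxxy  (last char: 'y')
  sorted[16] = xxxyxxXXXXyx$XXyXYYxXX  (last char: 'X')
  sorted[17] = xxyxxXXXXyx$XXyXYYxXXx  (last char: 'x')
  sorted[18] = xyxxXXXXyx$XXyXYYxXXxx  (last char: 'x')
  sorted[19] = yXYYxXXxxxyxxXXXXyx$XX  (last char: 'X')
  sorted[20] = yx$XXyXYYxXXxxxyxxXXXX  (last char: 'X')
  sorted[21] = yxxXXXXyx$XXyXYYxXXxxx  (last char: 'x')
Last column: xxXx$XyXXXXYyxYyXxxXXx
Original string S is at sorted index 4

Answer: xxXx$XyXXXXYyxYyXxxXXx
4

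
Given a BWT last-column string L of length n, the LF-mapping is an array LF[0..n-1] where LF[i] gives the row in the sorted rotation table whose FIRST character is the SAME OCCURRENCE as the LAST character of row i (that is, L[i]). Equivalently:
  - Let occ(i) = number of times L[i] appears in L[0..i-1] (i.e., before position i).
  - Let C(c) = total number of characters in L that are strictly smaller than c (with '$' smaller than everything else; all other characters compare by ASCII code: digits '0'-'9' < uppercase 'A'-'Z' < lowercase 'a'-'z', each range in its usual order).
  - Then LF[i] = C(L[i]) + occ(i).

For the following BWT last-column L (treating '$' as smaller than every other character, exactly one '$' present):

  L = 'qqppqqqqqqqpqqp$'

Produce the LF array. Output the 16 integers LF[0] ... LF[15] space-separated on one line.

Answer: 5 6 1 2 7 8 9 10 11 12 13 3 14 15 4 0

Derivation:
Char counts: '$':1, 'p':4, 'q':11
C (first-col start): C('$')=0, C('p')=1, C('q')=5
L[0]='q': occ=0, LF[0]=C('q')+0=5+0=5
L[1]='q': occ=1, LF[1]=C('q')+1=5+1=6
L[2]='p': occ=0, LF[2]=C('p')+0=1+0=1
L[3]='p': occ=1, LF[3]=C('p')+1=1+1=2
L[4]='q': occ=2, LF[4]=C('q')+2=5+2=7
L[5]='q': occ=3, LF[5]=C('q')+3=5+3=8
L[6]='q': occ=4, LF[6]=C('q')+4=5+4=9
L[7]='q': occ=5, LF[7]=C('q')+5=5+5=10
L[8]='q': occ=6, LF[8]=C('q')+6=5+6=11
L[9]='q': occ=7, LF[9]=C('q')+7=5+7=12
L[10]='q': occ=8, LF[10]=C('q')+8=5+8=13
L[11]='p': occ=2, LF[11]=C('p')+2=1+2=3
L[12]='q': occ=9, LF[12]=C('q')+9=5+9=14
L[13]='q': occ=10, LF[13]=C('q')+10=5+10=15
L[14]='p': occ=3, LF[14]=C('p')+3=1+3=4
L[15]='$': occ=0, LF[15]=C('$')+0=0+0=0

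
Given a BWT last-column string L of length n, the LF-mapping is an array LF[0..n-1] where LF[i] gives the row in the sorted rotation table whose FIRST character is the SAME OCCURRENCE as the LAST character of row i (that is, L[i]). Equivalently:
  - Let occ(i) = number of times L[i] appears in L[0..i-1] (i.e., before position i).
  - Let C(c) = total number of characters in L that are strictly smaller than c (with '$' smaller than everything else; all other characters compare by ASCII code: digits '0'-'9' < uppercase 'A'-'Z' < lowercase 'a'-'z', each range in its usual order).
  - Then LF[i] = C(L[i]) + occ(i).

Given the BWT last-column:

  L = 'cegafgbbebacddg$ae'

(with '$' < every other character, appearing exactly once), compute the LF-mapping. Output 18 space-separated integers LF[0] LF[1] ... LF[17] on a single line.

Answer: 7 11 15 1 14 16 4 5 12 6 2 8 9 10 17 0 3 13

Derivation:
Char counts: '$':1, 'a':3, 'b':3, 'c':2, 'd':2, 'e':3, 'f':1, 'g':3
C (first-col start): C('$')=0, C('a')=1, C('b')=4, C('c')=7, C('d')=9, C('e')=11, C('f')=14, C('g')=15
L[0]='c': occ=0, LF[0]=C('c')+0=7+0=7
L[1]='e': occ=0, LF[1]=C('e')+0=11+0=11
L[2]='g': occ=0, LF[2]=C('g')+0=15+0=15
L[3]='a': occ=0, LF[3]=C('a')+0=1+0=1
L[4]='f': occ=0, LF[4]=C('f')+0=14+0=14
L[5]='g': occ=1, LF[5]=C('g')+1=15+1=16
L[6]='b': occ=0, LF[6]=C('b')+0=4+0=4
L[7]='b': occ=1, LF[7]=C('b')+1=4+1=5
L[8]='e': occ=1, LF[8]=C('e')+1=11+1=12
L[9]='b': occ=2, LF[9]=C('b')+2=4+2=6
L[10]='a': occ=1, LF[10]=C('a')+1=1+1=2
L[11]='c': occ=1, LF[11]=C('c')+1=7+1=8
L[12]='d': occ=0, LF[12]=C('d')+0=9+0=9
L[13]='d': occ=1, LF[13]=C('d')+1=9+1=10
L[14]='g': occ=2, LF[14]=C('g')+2=15+2=17
L[15]='$': occ=0, LF[15]=C('$')+0=0+0=0
L[16]='a': occ=2, LF[16]=C('a')+2=1+2=3
L[17]='e': occ=2, LF[17]=C('e')+2=11+2=13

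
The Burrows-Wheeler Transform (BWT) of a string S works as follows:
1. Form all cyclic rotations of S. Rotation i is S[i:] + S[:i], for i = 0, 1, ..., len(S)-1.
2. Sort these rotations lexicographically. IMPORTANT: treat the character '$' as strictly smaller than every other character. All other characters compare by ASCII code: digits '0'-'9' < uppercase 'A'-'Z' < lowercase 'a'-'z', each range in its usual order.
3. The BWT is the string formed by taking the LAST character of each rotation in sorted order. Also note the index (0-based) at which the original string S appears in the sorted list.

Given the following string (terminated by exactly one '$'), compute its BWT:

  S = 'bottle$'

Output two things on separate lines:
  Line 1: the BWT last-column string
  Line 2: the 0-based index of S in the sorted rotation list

Answer: e$ltbto
1

Derivation:
All 7 rotations (rotation i = S[i:]+S[:i]):
  rot[0] = bottle$
  rot[1] = ottle$b
  rot[2] = ttle$bo
  rot[3] = tle$bot
  rot[4] = le$bott
  rot[5] = e$bottl
  rot[6] = $bottle
Sorted (with $ < everything):
  sorted[0] = $bottle  (last char: 'e')
  sorted[1] = bottle$  (last char: '$')
  sorted[2] = e$bottl  (last char: 'l')
  sorted[3] = le$bott  (last char: 't')
  sorted[4] = ottle$b  (last char: 'b')
  sorted[5] = tle$bot  (last char: 't')
  sorted[6] = ttle$bo  (last char: 'o')
Last column: e$ltbto
Original string S is at sorted index 1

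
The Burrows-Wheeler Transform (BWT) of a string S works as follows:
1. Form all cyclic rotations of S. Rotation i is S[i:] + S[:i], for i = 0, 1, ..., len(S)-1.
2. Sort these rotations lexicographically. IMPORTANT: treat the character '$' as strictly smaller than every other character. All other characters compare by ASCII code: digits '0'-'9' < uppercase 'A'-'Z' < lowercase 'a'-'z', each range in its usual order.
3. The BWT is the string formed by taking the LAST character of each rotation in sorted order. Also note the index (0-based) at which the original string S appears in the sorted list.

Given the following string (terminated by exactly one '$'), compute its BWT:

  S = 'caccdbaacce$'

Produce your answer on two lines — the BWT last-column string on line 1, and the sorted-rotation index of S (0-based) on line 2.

All 12 rotations (rotation i = S[i:]+S[:i]):
  rot[0] = caccdbaacce$
  rot[1] = accdbaacce$c
  rot[2] = ccdbaacce$ca
  rot[3] = cdbaacce$cac
  rot[4] = dbaacce$cacc
  rot[5] = baacce$caccd
  rot[6] = aacce$caccdb
  rot[7] = acce$caccdba
  rot[8] = cce$caccdbaa
  rot[9] = ce$caccdbaac
  rot[10] = e$caccdbaacc
  rot[11] = $caccdbaacce
Sorted (with $ < everything):
  sorted[0] = $caccdbaacce  (last char: 'e')
  sorted[1] = aacce$caccdb  (last char: 'b')
  sorted[2] = accdbaacce$c  (last char: 'c')
  sorted[3] = acce$caccdba  (last char: 'a')
  sorted[4] = baacce$caccd  (last char: 'd')
  sorted[5] = caccdbaacce$  (last char: '$')
  sorted[6] = ccdbaacce$ca  (last char: 'a')
  sorted[7] = cce$caccdbaa  (last char: 'a')
  sorted[8] = cdbaacce$cac  (last char: 'c')
  sorted[9] = ce$caccdbaac  (last char: 'c')
  sorted[10] = dbaacce$cacc  (last char: 'c')
  sorted[11] = e$caccdbaacc  (last char: 'c')
Last column: ebcad$aacccc
Original string S is at sorted index 5

Answer: ebcad$aacccc
5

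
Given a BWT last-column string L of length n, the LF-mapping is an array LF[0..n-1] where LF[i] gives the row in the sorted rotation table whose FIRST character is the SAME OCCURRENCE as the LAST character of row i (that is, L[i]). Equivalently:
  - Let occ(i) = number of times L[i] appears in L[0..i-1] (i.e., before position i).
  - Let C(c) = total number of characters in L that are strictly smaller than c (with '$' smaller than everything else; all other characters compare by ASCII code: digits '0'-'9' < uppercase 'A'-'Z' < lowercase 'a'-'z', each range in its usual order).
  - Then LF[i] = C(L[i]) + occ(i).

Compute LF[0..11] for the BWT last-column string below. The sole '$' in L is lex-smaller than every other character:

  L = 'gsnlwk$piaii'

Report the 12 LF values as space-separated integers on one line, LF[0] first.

Char counts: '$':1, 'a':1, 'g':1, 'i':3, 'k':1, 'l':1, 'n':1, 'p':1, 's':1, 'w':1
C (first-col start): C('$')=0, C('a')=1, C('g')=2, C('i')=3, C('k')=6, C('l')=7, C('n')=8, C('p')=9, C('s')=10, C('w')=11
L[0]='g': occ=0, LF[0]=C('g')+0=2+0=2
L[1]='s': occ=0, LF[1]=C('s')+0=10+0=10
L[2]='n': occ=0, LF[2]=C('n')+0=8+0=8
L[3]='l': occ=0, LF[3]=C('l')+0=7+0=7
L[4]='w': occ=0, LF[4]=C('w')+0=11+0=11
L[5]='k': occ=0, LF[5]=C('k')+0=6+0=6
L[6]='$': occ=0, LF[6]=C('$')+0=0+0=0
L[7]='p': occ=0, LF[7]=C('p')+0=9+0=9
L[8]='i': occ=0, LF[8]=C('i')+0=3+0=3
L[9]='a': occ=0, LF[9]=C('a')+0=1+0=1
L[10]='i': occ=1, LF[10]=C('i')+1=3+1=4
L[11]='i': occ=2, LF[11]=C('i')+2=3+2=5

Answer: 2 10 8 7 11 6 0 9 3 1 4 5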